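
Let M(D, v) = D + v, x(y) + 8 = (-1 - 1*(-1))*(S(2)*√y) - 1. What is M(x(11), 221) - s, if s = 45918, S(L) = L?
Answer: -45706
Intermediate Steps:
x(y) = -9 (x(y) = -8 + ((-1 - 1*(-1))*(2*√y) - 1) = -8 + ((-1 + 1)*(2*√y) - 1) = -8 + (0*(2*√y) - 1) = -8 + (0 - 1) = -8 - 1 = -9)
M(x(11), 221) - s = (-9 + 221) - 1*45918 = 212 - 45918 = -45706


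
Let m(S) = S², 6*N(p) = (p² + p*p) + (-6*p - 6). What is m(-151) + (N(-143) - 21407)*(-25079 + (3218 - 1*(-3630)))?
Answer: 263436443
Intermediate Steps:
N(p) = -1 - p + p²/3 (N(p) = ((p² + p*p) + (-6*p - 6))/6 = ((p² + p²) + (-6 - 6*p))/6 = (2*p² + (-6 - 6*p))/6 = (-6 - 6*p + 2*p²)/6 = -1 - p + p²/3)
m(-151) + (N(-143) - 21407)*(-25079 + (3218 - 1*(-3630))) = (-151)² + ((-1 - 1*(-143) + (⅓)*(-143)²) - 21407)*(-25079 + (3218 - 1*(-3630))) = 22801 + ((-1 + 143 + (⅓)*20449) - 21407)*(-25079 + (3218 + 3630)) = 22801 + ((-1 + 143 + 20449/3) - 21407)*(-25079 + 6848) = 22801 + (20875/3 - 21407)*(-18231) = 22801 - 43346/3*(-18231) = 22801 + 263413642 = 263436443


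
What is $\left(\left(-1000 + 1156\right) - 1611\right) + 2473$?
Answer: $1018$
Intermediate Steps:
$\left(\left(-1000 + 1156\right) - 1611\right) + 2473 = \left(156 - 1611\right) + 2473 = -1455 + 2473 = 1018$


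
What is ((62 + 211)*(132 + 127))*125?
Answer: 8838375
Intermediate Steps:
((62 + 211)*(132 + 127))*125 = (273*259)*125 = 70707*125 = 8838375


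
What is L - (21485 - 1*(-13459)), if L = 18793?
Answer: -16151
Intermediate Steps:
L - (21485 - 1*(-13459)) = 18793 - (21485 - 1*(-13459)) = 18793 - (21485 + 13459) = 18793 - 1*34944 = 18793 - 34944 = -16151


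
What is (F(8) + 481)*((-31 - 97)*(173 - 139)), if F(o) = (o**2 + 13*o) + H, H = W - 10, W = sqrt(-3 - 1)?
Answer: -2780928 - 8704*I ≈ -2.7809e+6 - 8704.0*I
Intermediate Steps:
W = 2*I (W = sqrt(-4) = 2*I ≈ 2.0*I)
H = -10 + 2*I (H = 2*I - 10 = -10 + 2*I ≈ -10.0 + 2.0*I)
F(o) = -10 + o**2 + 2*I + 13*o (F(o) = (o**2 + 13*o) + (-10 + 2*I) = -10 + o**2 + 2*I + 13*o)
(F(8) + 481)*((-31 - 97)*(173 - 139)) = ((-10 + 8**2 + 2*I + 13*8) + 481)*((-31 - 97)*(173 - 139)) = ((-10 + 64 + 2*I + 104) + 481)*(-128*34) = ((158 + 2*I) + 481)*(-4352) = (639 + 2*I)*(-4352) = -2780928 - 8704*I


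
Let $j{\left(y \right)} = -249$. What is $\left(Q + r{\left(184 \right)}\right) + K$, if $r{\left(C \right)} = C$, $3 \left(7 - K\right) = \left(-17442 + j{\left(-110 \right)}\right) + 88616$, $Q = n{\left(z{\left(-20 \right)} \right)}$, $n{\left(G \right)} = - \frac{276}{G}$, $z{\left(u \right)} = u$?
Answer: $- \frac{351553}{15} \approx -23437.0$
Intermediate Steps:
$Q = \frac{69}{5}$ ($Q = - \frac{276}{-20} = \left(-276\right) \left(- \frac{1}{20}\right) = \frac{69}{5} \approx 13.8$)
$K = - \frac{70904}{3}$ ($K = 7 - \frac{\left(-17442 - 249\right) + 88616}{3} = 7 - \frac{-17691 + 88616}{3} = 7 - \frac{70925}{3} = - \frac{70904}{3} \approx -23635.0$)
$\left(Q + r{\left(184 \right)}\right) + K = \left(\frac{69}{5} + 184\right) - \frac{70904}{3} = \frac{989}{5} - \frac{70904}{3} = - \frac{351553}{15}$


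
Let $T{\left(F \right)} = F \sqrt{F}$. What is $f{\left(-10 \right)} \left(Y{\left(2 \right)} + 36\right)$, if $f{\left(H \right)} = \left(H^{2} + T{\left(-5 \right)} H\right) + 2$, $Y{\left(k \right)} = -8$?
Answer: $2856 + 1400 i \sqrt{5} \approx 2856.0 + 3130.5 i$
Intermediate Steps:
$T{\left(F \right)} = F^{\frac{3}{2}}$
$f{\left(H \right)} = 2 + H^{2} - 5 i H \sqrt{5}$ ($f{\left(H \right)} = \left(H^{2} + \left(-5\right)^{\frac{3}{2}} H\right) + 2 = \left(H^{2} + - 5 i \sqrt{5} H\right) + 2 = \left(H^{2} - 5 i H \sqrt{5}\right) + 2 = 2 + H^{2} - 5 i H \sqrt{5}$)
$f{\left(-10 \right)} \left(Y{\left(2 \right)} + 36\right) = \left(2 + \left(-10\right)^{2} - 5 i \left(-10\right) \sqrt{5}\right) \left(-8 + 36\right) = \left(2 + 100 + 50 i \sqrt{5}\right) 28 = \left(102 + 50 i \sqrt{5}\right) 28 = 2856 + 1400 i \sqrt{5}$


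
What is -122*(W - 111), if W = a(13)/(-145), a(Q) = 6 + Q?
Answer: 1965908/145 ≈ 13558.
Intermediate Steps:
W = -19/145 (W = (6 + 13)/(-145) = 19*(-1/145) = -19/145 ≈ -0.13103)
-122*(W - 111) = -122*(-19/145 - 111) = -122*(-16114/145) = 1965908/145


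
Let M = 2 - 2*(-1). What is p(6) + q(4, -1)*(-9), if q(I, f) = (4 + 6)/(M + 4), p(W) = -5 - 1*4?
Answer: -81/4 ≈ -20.250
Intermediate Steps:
M = 4 (M = 2 - 1*(-2) = 2 + 2 = 4)
p(W) = -9 (p(W) = -5 - 4 = -9)
q(I, f) = 5/4 (q(I, f) = (4 + 6)/(4 + 4) = 10/8 = 10*(⅛) = 5/4)
p(6) + q(4, -1)*(-9) = -9 + (5/4)*(-9) = -9 - 45/4 = -81/4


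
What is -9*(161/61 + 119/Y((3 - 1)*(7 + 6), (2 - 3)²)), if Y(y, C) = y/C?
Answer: -103005/1586 ≈ -64.946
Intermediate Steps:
-9*(161/61 + 119/Y((3 - 1)*(7 + 6), (2 - 3)²)) = -9*(161/61 + 119/((((3 - 1)*(7 + 6))/((2 - 3)²)))) = -9*(161*(1/61) + 119/(((2*13)/((-1)²)))) = -9*(161/61 + 119/((26/1))) = -9*(161/61 + 119/((26*1))) = -9*(161/61 + 119/26) = -9*11445/1586 = -103005/1586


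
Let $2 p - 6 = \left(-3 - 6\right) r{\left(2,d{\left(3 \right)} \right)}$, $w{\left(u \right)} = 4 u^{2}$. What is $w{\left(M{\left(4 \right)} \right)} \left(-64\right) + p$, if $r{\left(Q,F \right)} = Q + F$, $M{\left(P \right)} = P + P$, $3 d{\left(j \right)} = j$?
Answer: $- \frac{32789}{2} \approx -16395.0$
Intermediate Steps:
$d{\left(j \right)} = \frac{j}{3}$
$M{\left(P \right)} = 2 P$
$r{\left(Q,F \right)} = F + Q$
$p = - \frac{21}{2}$ ($p = 3 + \frac{\left(-3 - 6\right) \left(\frac{1}{3} \cdot 3 + 2\right)}{2} = 3 + \frac{\left(-9\right) \left(1 + 2\right)}{2} = 3 + \frac{\left(-9\right) 3}{2} = 3 + \frac{1}{2} \left(-27\right) = 3 - \frac{27}{2} = - \frac{21}{2} \approx -10.5$)
$w{\left(M{\left(4 \right)} \right)} \left(-64\right) + p = 4 \left(2 \cdot 4\right)^{2} \left(-64\right) - \frac{21}{2} = 4 \cdot 8^{2} \left(-64\right) - \frac{21}{2} = 4 \cdot 64 \left(-64\right) - \frac{21}{2} = 256 \left(-64\right) - \frac{21}{2} = -16384 - \frac{21}{2} = - \frac{32789}{2}$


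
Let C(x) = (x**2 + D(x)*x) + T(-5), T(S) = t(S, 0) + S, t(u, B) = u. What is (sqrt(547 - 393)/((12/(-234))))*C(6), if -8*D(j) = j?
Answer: -1677*sqrt(154)/4 ≈ -5202.8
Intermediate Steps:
T(S) = 2*S (T(S) = S + S = 2*S)
D(j) = -j/8
C(x) = -10 + 7*x**2/8 (C(x) = (x**2 + (-x/8)*x) + 2*(-5) = (x**2 - x**2/8) - 10 = 7*x**2/8 - 10 = -10 + 7*x**2/8)
(sqrt(547 - 393)/((12/(-234))))*C(6) = (sqrt(547 - 393)/((12/(-234))))*(-10 + (7/8)*6**2) = (sqrt(154)/((12*(-1/234))))*(-10 + (7/8)*36) = (sqrt(154)/(-2/39))*(-10 + 63/2) = (sqrt(154)*(-39/2))*(43/2) = -39*sqrt(154)/2*(43/2) = -1677*sqrt(154)/4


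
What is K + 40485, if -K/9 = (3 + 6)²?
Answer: 39756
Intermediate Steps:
K = -729 (K = -9*(3 + 6)² = -9*9² = -9*81 = -729)
K + 40485 = -729 + 40485 = 39756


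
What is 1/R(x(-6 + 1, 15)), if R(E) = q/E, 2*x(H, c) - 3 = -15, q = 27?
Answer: -2/9 ≈ -0.22222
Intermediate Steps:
x(H, c) = -6 (x(H, c) = 3/2 + (½)*(-15) = 3/2 - 15/2 = -6)
R(E) = 27/E
1/R(x(-6 + 1, 15)) = 1/(27/(-6)) = 1/(27*(-⅙)) = 1/(-9/2) = -2/9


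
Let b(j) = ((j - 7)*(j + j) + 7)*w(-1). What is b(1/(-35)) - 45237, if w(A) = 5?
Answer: -11073998/245 ≈ -45200.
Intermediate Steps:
b(j) = 35 + 10*j*(-7 + j) (b(j) = ((j - 7)*(j + j) + 7)*5 = ((-7 + j)*(2*j) + 7)*5 = (2*j*(-7 + j) + 7)*5 = (7 + 2*j*(-7 + j))*5 = 35 + 10*j*(-7 + j))
b(1/(-35)) - 45237 = (35 - 70/(-35) + 10*(1/(-35))²) - 45237 = (35 - 70*(-1/35) + 10*(-1/35)²) - 45237 = (35 + 2 + 10*(1/1225)) - 45237 = (35 + 2 + 2/245) - 45237 = 9067/245 - 45237 = -11073998/245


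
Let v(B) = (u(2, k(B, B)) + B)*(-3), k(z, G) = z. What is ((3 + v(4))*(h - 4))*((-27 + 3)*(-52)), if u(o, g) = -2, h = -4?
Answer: 29952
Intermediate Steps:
v(B) = 6 - 3*B (v(B) = (-2 + B)*(-3) = 6 - 3*B)
((3 + v(4))*(h - 4))*((-27 + 3)*(-52)) = ((3 + (6 - 3*4))*(-4 - 4))*((-27 + 3)*(-52)) = ((3 + (6 - 12))*(-8))*(-24*(-52)) = ((3 - 6)*(-8))*1248 = -3*(-8)*1248 = 24*1248 = 29952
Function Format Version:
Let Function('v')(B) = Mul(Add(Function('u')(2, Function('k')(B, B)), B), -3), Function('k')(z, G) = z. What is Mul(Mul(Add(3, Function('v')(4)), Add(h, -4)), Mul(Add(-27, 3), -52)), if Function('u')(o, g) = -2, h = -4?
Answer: 29952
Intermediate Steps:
Function('v')(B) = Add(6, Mul(-3, B)) (Function('v')(B) = Mul(Add(-2, B), -3) = Add(6, Mul(-3, B)))
Mul(Mul(Add(3, Function('v')(4)), Add(h, -4)), Mul(Add(-27, 3), -52)) = Mul(Mul(Add(3, Add(6, Mul(-3, 4))), Add(-4, -4)), Mul(Add(-27, 3), -52)) = Mul(Mul(Add(3, Add(6, -12)), -8), Mul(-24, -52)) = Mul(Mul(Add(3, -6), -8), 1248) = Mul(Mul(-3, -8), 1248) = Mul(24, 1248) = 29952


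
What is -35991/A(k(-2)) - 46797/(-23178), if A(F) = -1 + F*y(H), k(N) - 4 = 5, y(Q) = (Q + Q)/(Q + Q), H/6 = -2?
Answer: -138970837/30904 ≈ -4496.9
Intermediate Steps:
H = -12 (H = 6*(-2) = -12)
y(Q) = 1 (y(Q) = (2*Q)/((2*Q)) = (2*Q)*(1/(2*Q)) = 1)
k(N) = 9 (k(N) = 4 + 5 = 9)
A(F) = -1 + F (A(F) = -1 + F*1 = -1 + F)
-35991/A(k(-2)) - 46797/(-23178) = -35991/(-1 + 9) - 46797/(-23178) = -35991/8 - 46797*(-1/23178) = -35991*1/8 + 15599/7726 = -35991/8 + 15599/7726 = -138970837/30904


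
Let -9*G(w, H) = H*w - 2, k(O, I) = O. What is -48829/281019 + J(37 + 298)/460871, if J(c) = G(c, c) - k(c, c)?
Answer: -78306299351/388540522647 ≈ -0.20154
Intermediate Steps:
G(w, H) = 2/9 - H*w/9 (G(w, H) = -(H*w - 2)/9 = -(-2 + H*w)/9 = 2/9 - H*w/9)
J(c) = 2/9 - c - c**2/9 (J(c) = (2/9 - c*c/9) - c = (2/9 - c**2/9) - c = 2/9 - c - c**2/9)
-48829/281019 + J(37 + 298)/460871 = -48829/281019 + (2/9 - (37 + 298) - (37 + 298)**2/9)/460871 = -48829*1/281019 + (2/9 - 1*335 - 1/9*335**2)*(1/460871) = -48829/281019 + (2/9 - 335 - 1/9*112225)*(1/460871) = -48829/281019 + (2/9 - 335 - 112225/9)*(1/460871) = -48829/281019 - 115238/9*1/460871 = -48829/281019 - 115238/4147839 = -78306299351/388540522647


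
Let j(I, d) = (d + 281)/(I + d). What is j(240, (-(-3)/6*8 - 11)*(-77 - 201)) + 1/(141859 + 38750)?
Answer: 402218429/394811274 ≈ 1.0188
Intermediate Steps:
j(I, d) = (281 + d)/(I + d)
j(240, (-(-3)/6*8 - 11)*(-77 - 201)) + 1/(141859 + 38750) = (281 + (-(-3)/6*8 - 11)*(-77 - 201))/(240 + (-(-3)/6*8 - 11)*(-77 - 201)) + 1/(141859 + 38750) = (281 + (-(-3)/6*8 - 11)*(-278))/(240 + (-(-3)/6*8 - 11)*(-278)) + 1/180609 = (281 + (-3*(-1/6)*8 - 11)*(-278))/(240 + (-3*(-1/6)*8 - 11)*(-278)) + 1/180609 = (281 + ((1/2)*8 - 11)*(-278))/(240 + ((1/2)*8 - 11)*(-278)) + 1/180609 = (281 + (4 - 11)*(-278))/(240 + (4 - 11)*(-278)) + 1/180609 = (281 - 7*(-278))/(240 - 7*(-278)) + 1/180609 = (281 + 1946)/(240 + 1946) + 1/180609 = 2227/2186 + 1/180609 = 402218429/394811274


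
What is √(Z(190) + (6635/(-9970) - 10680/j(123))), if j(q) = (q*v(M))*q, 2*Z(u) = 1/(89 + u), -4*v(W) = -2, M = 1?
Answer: I*√29995749694846/3801561 ≈ 1.4407*I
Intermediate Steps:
v(W) = ½ (v(W) = -¼*(-2) = ½)
Z(u) = 1/(2*(89 + u))
j(q) = q²/2 (j(q) = (q*(½))*q = (q/2)*q = q²/2)
√(Z(190) + (6635/(-9970) - 10680/j(123))) = √(1/(2*(89 + 190)) + (6635/(-9970) - 10680/((½)*123²))) = √((½)/279 + (6635*(-1/9970) - 10680/((½)*15129))) = √((½)*(1/279) + (-1327/1994 - 10680/15129/2)) = √(1/558 + (-1327/1994 - 10680*2/15129)) = √(1/558 + (-1327/1994 - 7120/5043)) = √(1/558 - 20889341/10055742) = √(-970516378/467592003) = I*√29995749694846/3801561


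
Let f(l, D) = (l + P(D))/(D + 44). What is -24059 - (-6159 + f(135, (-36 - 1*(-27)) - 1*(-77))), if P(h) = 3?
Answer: -1002469/56 ≈ -17901.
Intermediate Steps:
f(l, D) = (3 + l)/(44 + D) (f(l, D) = (l + 3)/(D + 44) = (3 + l)/(44 + D))
-24059 - (-6159 + f(135, (-36 - 1*(-27)) - 1*(-77))) = -24059 - (-6159 + (3 + 135)/(44 + ((-36 - 1*(-27)) - 1*(-77)))) = -24059 - (-6159 + 138/(44 + ((-36 + 27) + 77))) = -24059 - (-6159 + 138/(44 + (-9 + 77))) = -24059 - (-6159 + 138/(44 + 68)) = -24059 - (-6159 + 138/112) = -24059 - (-6159 + (1/112)*138) = -24059 - (-6159 + 69/56) = -24059 - 1*(-344835/56) = -24059 + 344835/56 = -1002469/56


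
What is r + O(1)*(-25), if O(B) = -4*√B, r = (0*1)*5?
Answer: 100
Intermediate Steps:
r = 0 (r = 0*5 = 0)
r + O(1)*(-25) = 0 - 4*√1*(-25) = 0 - 4*1*(-25) = 0 - 4*(-25) = 0 + 100 = 100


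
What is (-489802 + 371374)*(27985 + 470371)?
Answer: -59019304368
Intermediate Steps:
(-489802 + 371374)*(27985 + 470371) = -118428*498356 = -59019304368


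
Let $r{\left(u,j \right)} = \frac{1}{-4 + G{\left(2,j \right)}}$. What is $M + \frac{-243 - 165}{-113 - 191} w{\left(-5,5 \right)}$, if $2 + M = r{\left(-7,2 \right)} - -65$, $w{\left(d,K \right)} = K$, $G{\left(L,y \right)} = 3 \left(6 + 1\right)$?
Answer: $\frac{45071}{646} \approx 69.769$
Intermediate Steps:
$G{\left(L,y \right)} = 21$ ($G{\left(L,y \right)} = 3 \cdot 7 = 21$)
$r{\left(u,j \right)} = \frac{1}{17}$ ($r{\left(u,j \right)} = \frac{1}{-4 + 21} = \frac{1}{17}$)
$M = \frac{1072}{17}$ ($M = -2 + \left(\frac{1}{17} - -65\right) = -2 + \left(\frac{1}{17} + 65\right) = -2 + \frac{1106}{17} = \frac{1072}{17} \approx 63.059$)
$M + \frac{-243 - 165}{-113 - 191} w{\left(-5,5 \right)} = \frac{1072}{17} + \frac{-243 - 165}{-113 - 191} \cdot 5 = \frac{1072}{17} + - \frac{408}{-304} \cdot 5 = \frac{1072}{17} + \left(-408\right) \left(- \frac{1}{304}\right) 5 = \frac{1072}{17} + \frac{51}{38} \cdot 5 = \frac{1072}{17} + \frac{255}{38} = \frac{45071}{646}$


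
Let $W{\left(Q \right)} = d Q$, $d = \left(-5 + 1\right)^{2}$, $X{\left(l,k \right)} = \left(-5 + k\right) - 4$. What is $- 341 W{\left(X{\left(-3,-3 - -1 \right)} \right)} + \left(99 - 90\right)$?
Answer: $60025$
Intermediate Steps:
$X{\left(l,k \right)} = -9 + k$
$d = 16$ ($d = \left(-4\right)^{2} = 16$)
$W{\left(Q \right)} = 16 Q$
$- 341 W{\left(X{\left(-3,-3 - -1 \right)} \right)} + \left(99 - 90\right) = - 341 \cdot 16 \left(-9 - 2\right) + \left(99 - 90\right) = - 341 \cdot 16 \left(-9 + \left(-3 + 1\right)\right) + \left(99 - 90\right) = - 341 \cdot 16 \left(-9 - 2\right) + 9 = - 341 \cdot 16 \left(-11\right) + 9 = \left(-341\right) \left(-176\right) + 9 = 60016 + 9 = 60025$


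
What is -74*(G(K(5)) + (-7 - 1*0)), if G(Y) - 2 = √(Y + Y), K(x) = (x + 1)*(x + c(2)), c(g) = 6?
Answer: 370 - 148*√33 ≈ -480.20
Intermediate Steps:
K(x) = (1 + x)*(6 + x) (K(x) = (x + 1)*(x + 6) = (1 + x)*(6 + x))
G(Y) = 2 + √2*√Y (G(Y) = 2 + √(Y + Y) = 2 + √(2*Y) = 2 + √2*√Y)
-74*(G(K(5)) + (-7 - 1*0)) = -74*((2 + √2*√(6 + 5² + 7*5)) + (-7 - 1*0)) = -74*((2 + √2*√(6 + 25 + 35)) + (-7 + 0)) = -74*((2 + √2*√66) - 7) = -74*((2 + 2*√33) - 7) = -74*(-5 + 2*√33) = 370 - 148*√33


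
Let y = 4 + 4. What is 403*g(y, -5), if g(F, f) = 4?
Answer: 1612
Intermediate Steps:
y = 8
403*g(y, -5) = 403*4 = 1612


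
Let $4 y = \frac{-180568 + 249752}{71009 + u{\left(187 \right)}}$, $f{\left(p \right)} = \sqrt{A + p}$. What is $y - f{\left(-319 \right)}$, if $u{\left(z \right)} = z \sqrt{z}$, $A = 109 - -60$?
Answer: $\frac{36122696}{148109967} - \frac{95128 \sqrt{187}}{148109967} - 5 i \sqrt{6} \approx 0.23511 - 12.247 i$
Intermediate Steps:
$A = 169$ ($A = 109 + 60 = 169$)
$f{\left(p \right)} = \sqrt{169 + p}$
$u{\left(z \right)} = z^{\frac{3}{2}}$
$y = \frac{17296}{71009 + 187 \sqrt{187}}$ ($y = \frac{\left(-180568 + 249752\right) \frac{1}{71009 + 187^{\frac{3}{2}}}}{4} = \frac{69184 \frac{1}{71009 + 187 \sqrt{187}}}{4} = \frac{17296}{71009 + 187 \sqrt{187}} \approx 0.23511$)
$y - f{\left(-319 \right)} = \left(\frac{36122696}{148109967} - \frac{95128 \sqrt{187}}{148109967}\right) - \sqrt{169 - 319} = \left(\frac{36122696}{148109967} - \frac{95128 \sqrt{187}}{148109967}\right) - \sqrt{-150} = \left(\frac{36122696}{148109967} - \frac{95128 \sqrt{187}}{148109967}\right) - 5 i \sqrt{6} = \frac{36122696}{148109967} - \frac{95128 \sqrt{187}}{148109967} - 5 i \sqrt{6}$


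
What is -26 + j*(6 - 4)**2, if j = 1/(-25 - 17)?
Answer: -548/21 ≈ -26.095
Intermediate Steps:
j = -1/42 (j = 1/(-42) = -1/42 ≈ -0.023810)
-26 + j*(6 - 4)**2 = -26 - (6 - 4)**2/42 = -26 - 1/42*2**2 = -26 - 1/42*4 = -26 - 2/21 = -548/21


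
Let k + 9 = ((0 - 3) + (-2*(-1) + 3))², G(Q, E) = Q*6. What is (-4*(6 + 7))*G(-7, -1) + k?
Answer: 2179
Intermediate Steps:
G(Q, E) = 6*Q
k = -5 (k = -9 + ((0 - 3) + (-2*(-1) + 3))² = -9 + (-3 + (2 + 3))² = -9 + (-3 + 5)² = -9 + 2² = -9 + 4 = -5)
(-4*(6 + 7))*G(-7, -1) + k = (-4*(6 + 7))*(6*(-7)) - 5 = -4*13*(-42) - 5 = -52*(-42) - 5 = 2184 - 5 = 2179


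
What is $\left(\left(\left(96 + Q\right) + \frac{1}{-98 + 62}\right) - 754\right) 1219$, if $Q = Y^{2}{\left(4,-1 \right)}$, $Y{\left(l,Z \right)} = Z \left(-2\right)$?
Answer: $- \frac{28701355}{36} \approx -7.9726 \cdot 10^{5}$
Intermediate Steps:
$Y{\left(l,Z \right)} = - 2 Z$
$Q = 4$ ($Q = \left(\left(-2\right) \left(-1\right)\right)^{2} = 2^{2} = 4$)
$\left(\left(\left(96 + Q\right) + \frac{1}{-98 + 62}\right) - 754\right) 1219 = \left(\left(\left(96 + 4\right) + \frac{1}{-98 + 62}\right) - 754\right) 1219 = \left(\left(100 + \frac{1}{-36}\right) - 754\right) 1219 = \left(\left(100 - \frac{1}{36}\right) - 754\right) 1219 = \left(\frac{3599}{36} - 754\right) 1219 = \left(- \frac{23545}{36}\right) 1219 = - \frac{28701355}{36}$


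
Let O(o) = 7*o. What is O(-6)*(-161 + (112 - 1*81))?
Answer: 5460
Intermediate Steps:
O(-6)*(-161 + (112 - 1*81)) = (7*(-6))*(-161 + (112 - 1*81)) = -42*(-161 + (112 - 81)) = -42*(-161 + 31) = -42*(-130) = 5460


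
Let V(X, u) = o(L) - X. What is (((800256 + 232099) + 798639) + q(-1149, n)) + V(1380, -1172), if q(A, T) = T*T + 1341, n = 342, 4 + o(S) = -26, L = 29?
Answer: 1947889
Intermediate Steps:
o(S) = -30 (o(S) = -4 - 26 = -30)
V(X, u) = -30 - X
q(A, T) = 1341 + T² (q(A, T) = T² + 1341 = 1341 + T²)
(((800256 + 232099) + 798639) + q(-1149, n)) + V(1380, -1172) = (((800256 + 232099) + 798639) + (1341 + 342²)) + (-30 - 1*1380) = ((1032355 + 798639) + (1341 + 116964)) + (-30 - 1380) = (1830994 + 118305) - 1410 = 1949299 - 1410 = 1947889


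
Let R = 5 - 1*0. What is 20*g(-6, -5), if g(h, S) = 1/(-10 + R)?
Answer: -4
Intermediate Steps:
R = 5 (R = 5 + 0 = 5)
g(h, S) = -1/5 (g(h, S) = 1/(-10 + 5) = 1/(-5) = -1/5)
20*g(-6, -5) = 20*(-1/5) = -4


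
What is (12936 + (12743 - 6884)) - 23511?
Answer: -4716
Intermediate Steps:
(12936 + (12743 - 6884)) - 23511 = (12936 + 5859) - 23511 = 18795 - 23511 = -4716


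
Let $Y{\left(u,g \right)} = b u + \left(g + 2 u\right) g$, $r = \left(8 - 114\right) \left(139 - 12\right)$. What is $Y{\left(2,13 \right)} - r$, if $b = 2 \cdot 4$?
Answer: $13699$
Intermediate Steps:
$r = -13462$ ($r = \left(-106\right) 127 = -13462$)
$b = 8$
$Y{\left(u,g \right)} = 8 u + g \left(g + 2 u\right)$ ($Y{\left(u,g \right)} = 8 u + \left(g + 2 u\right) g = 8 u + g \left(g + 2 u\right)$)
$Y{\left(2,13 \right)} - r = \left(13^{2} + 8 \cdot 2 + 2 \cdot 13 \cdot 2\right) - -13462 = \left(169 + 16 + 52\right) + 13462 = 237 + 13462 = 13699$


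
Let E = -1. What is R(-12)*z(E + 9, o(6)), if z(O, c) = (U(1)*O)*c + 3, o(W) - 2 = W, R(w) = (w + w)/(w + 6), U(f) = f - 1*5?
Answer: -1012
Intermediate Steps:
U(f) = -5 + f (U(f) = f - 5 = -5 + f)
R(w) = 2*w/(6 + w) (R(w) = (2*w)/(6 + w) = 2*w/(6 + w))
o(W) = 2 + W
z(O, c) = 3 - 4*O*c (z(O, c) = ((-5 + 1)*O)*c + 3 = (-4*O)*c + 3 = -4*O*c + 3 = 3 - 4*O*c)
R(-12)*z(E + 9, o(6)) = (2*(-12)/(6 - 12))*(3 - 4*(-1 + 9)*(2 + 6)) = (2*(-12)/(-6))*(3 - 4*8*8) = (2*(-12)*(-⅙))*(3 - 256) = 4*(-253) = -1012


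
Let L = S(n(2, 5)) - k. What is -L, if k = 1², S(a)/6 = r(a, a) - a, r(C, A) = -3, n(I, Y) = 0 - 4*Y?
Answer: -101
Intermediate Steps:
n(I, Y) = -4*Y
S(a) = -18 - 6*a (S(a) = 6*(-3 - a) = -18 - 6*a)
k = 1
L = 101 (L = (-18 - (-24)*5) - 1*1 = (-18 - 6*(-20)) - 1 = (-18 + 120) - 1 = 102 - 1 = 101)
-L = -1*101 = -101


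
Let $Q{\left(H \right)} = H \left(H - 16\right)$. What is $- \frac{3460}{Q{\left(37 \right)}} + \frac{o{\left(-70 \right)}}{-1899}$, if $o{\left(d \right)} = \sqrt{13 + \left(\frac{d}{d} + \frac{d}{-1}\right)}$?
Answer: $- \frac{3460}{777} - \frac{2 \sqrt{21}}{1899} \approx -4.4578$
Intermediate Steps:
$Q{\left(H \right)} = H \left(-16 + H\right)$
$o{\left(d \right)} = \sqrt{14 - d}$ ($o{\left(d \right)} = \sqrt{13 + \left(1 + d \left(-1\right)\right)} = \sqrt{13 - \left(-1 + d\right)} = \sqrt{14 - d}$)
$- \frac{3460}{Q{\left(37 \right)}} + \frac{o{\left(-70 \right)}}{-1899} = - \frac{3460}{37 \left(-16 + 37\right)} + \frac{\sqrt{14 - -70}}{-1899} = - \frac{3460}{37 \cdot 21} + \sqrt{14 + 70} \left(- \frac{1}{1899}\right) = - \frac{3460}{777} + \sqrt{84} \left(- \frac{1}{1899}\right) = \left(-3460\right) \frac{1}{777} + 2 \sqrt{21} \left(- \frac{1}{1899}\right) = - \frac{3460}{777} - \frac{2 \sqrt{21}}{1899}$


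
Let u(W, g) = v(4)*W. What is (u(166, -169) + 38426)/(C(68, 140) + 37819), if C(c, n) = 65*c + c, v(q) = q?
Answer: 39090/42307 ≈ 0.92396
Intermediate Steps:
C(c, n) = 66*c
u(W, g) = 4*W
(u(166, -169) + 38426)/(C(68, 140) + 37819) = (4*166 + 38426)/(66*68 + 37819) = (664 + 38426)/(4488 + 37819) = 39090/42307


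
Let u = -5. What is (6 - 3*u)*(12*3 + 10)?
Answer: 966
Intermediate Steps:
(6 - 3*u)*(12*3 + 10) = (6 - 3*(-5))*(12*3 + 10) = (6 + 15)*(36 + 10) = 21*46 = 966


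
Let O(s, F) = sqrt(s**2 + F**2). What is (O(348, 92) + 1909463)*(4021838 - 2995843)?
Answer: 1959099490685 + 4103980*sqrt(8098) ≈ 1.9595e+12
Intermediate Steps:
O(s, F) = sqrt(F**2 + s**2)
(O(348, 92) + 1909463)*(4021838 - 2995843) = (sqrt(92**2 + 348**2) + 1909463)*(4021838 - 2995843) = (sqrt(8464 + 121104) + 1909463)*1025995 = (sqrt(129568) + 1909463)*1025995 = (4*sqrt(8098) + 1909463)*1025995 = (1909463 + 4*sqrt(8098))*1025995 = 1959099490685 + 4103980*sqrt(8098)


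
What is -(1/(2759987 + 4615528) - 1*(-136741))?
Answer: -1008535296616/7375515 ≈ -1.3674e+5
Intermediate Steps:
-(1/(2759987 + 4615528) - 1*(-136741)) = -(1/7375515 + 136741) = -1*1008535296616/7375515 = -1008535296616/7375515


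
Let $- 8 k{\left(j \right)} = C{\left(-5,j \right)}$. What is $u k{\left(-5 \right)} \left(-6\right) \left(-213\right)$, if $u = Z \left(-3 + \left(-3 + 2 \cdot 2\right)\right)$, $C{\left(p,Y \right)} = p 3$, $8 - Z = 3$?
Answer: $- \frac{47925}{2} \approx -23963.0$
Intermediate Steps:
$Z = 5$ ($Z = 8 - 3 = 5$)
$C{\left(p,Y \right)} = 3 p$
$k{\left(j \right)} = \frac{15}{8}$ ($k{\left(j \right)} = - \frac{3 \left(-5\right)}{8} = \left(- \frac{1}{8}\right) \left(-15\right) = \frac{15}{8}$)
$u = -10$ ($u = 5 \left(-3 + \left(-3 + 2 \cdot 2\right)\right) = 5 \left(-3 + \left(-3 + 4\right)\right) = 5 \left(-3 + 1\right) = 5 \left(-2\right) = -10$)
$u k{\left(-5 \right)} \left(-6\right) \left(-213\right) = - 10 \cdot \frac{15}{8} \left(-6\right) \left(-213\right) = \left(-10\right) \left(- \frac{45}{4}\right) \left(-213\right) = \frac{225}{2} \left(-213\right) = - \frac{47925}{2}$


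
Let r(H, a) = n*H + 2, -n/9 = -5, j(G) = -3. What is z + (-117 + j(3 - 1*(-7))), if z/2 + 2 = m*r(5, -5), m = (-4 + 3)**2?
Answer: 330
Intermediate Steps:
n = 45 (n = -9*(-5) = 45)
m = 1 (m = (-1)**2 = 1)
r(H, a) = 2 + 45*H (r(H, a) = 45*H + 2 = 2 + 45*H)
z = 450 (z = -4 + 2*(1*(2 + 45*5)) = -4 + 2*(1*(2 + 225)) = -4 + 2*(1*227) = -4 + 2*227 = -4 + 454 = 450)
z + (-117 + j(3 - 1*(-7))) = 450 + (-117 - 3) = 450 - 120 = 330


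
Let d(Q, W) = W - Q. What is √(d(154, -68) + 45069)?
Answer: 3*√4983 ≈ 211.77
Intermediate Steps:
√(d(154, -68) + 45069) = √((-68 - 1*154) + 45069) = √((-68 - 154) + 45069) = √(-222 + 45069) = √44847 = 3*√4983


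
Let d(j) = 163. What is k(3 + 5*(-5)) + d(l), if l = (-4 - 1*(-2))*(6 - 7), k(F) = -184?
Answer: -21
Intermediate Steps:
l = 2 (l = (-4 + 2)*(-1) = -2*(-1) = 2)
k(3 + 5*(-5)) + d(l) = -184 + 163 = -21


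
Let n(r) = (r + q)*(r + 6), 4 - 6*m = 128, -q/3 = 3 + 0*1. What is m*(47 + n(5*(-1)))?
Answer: -682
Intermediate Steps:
q = -9 (q = -3*(3 + 0*1) = -3*(3 + 0) = -3*3 = -9)
m = -62/3 (m = ⅔ - ⅙*128 = ⅔ - 64/3 = -62/3 ≈ -20.667)
n(r) = (-9 + r)*(6 + r) (n(r) = (r - 9)*(r + 6) = (-9 + r)*(6 + r))
m*(47 + n(5*(-1))) = -62*(47 + (-54 + (5*(-1))² - 15*(-1)))/3 = -62*(47 + (-54 + (-5)² - 3*(-5)))/3 = -62*(47 + (-54 + 25 + 15))/3 = -62*(47 - 14)/3 = -62/3*33 = -682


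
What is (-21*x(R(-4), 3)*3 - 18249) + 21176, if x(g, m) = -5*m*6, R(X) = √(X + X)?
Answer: 8597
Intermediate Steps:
R(X) = √2*√X (R(X) = √(2*X) = √2*√X)
x(g, m) = -30*m
(-21*x(R(-4), 3)*3 - 18249) + 21176 = (-(-630)*3*3 - 18249) + 21176 = (-21*(-90)*3 - 18249) + 21176 = (1890*3 - 18249) + 21176 = (5670 - 18249) + 21176 = -12579 + 21176 = 8597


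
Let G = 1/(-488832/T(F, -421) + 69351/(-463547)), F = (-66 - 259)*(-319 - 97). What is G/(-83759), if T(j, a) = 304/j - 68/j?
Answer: 27349273/641507276590246490931 ≈ 4.2633e-14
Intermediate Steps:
F = 135200 (F = -325*(-416) = 135200)
T(j, a) = 236/j
G = -27349273/7658965324206909 (G = 1/(-488832/(236/135200) + 69351/(-463547)) = 1/(-488832/(236*(1/135200)) + 69351*(-1/463547)) = 1/(-488832/59/33800 - 69351/463547) = 1/(-488832*33800/59 - 69351/463547) = 1/(-16522521600/59 - 69351/463547) = 1/(-7658965324206909/27349273) = -27349273/7658965324206909 ≈ -3.5709e-9)
G/(-83759) = -27349273/7658965324206909/(-83759) = -27349273/7658965324206909*(-1/83759) = 27349273/641507276590246490931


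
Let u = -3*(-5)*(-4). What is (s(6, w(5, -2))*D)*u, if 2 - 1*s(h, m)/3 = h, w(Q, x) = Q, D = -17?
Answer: -12240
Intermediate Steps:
s(h, m) = 6 - 3*h
u = -60 (u = 15*(-4) = -60)
(s(6, w(5, -2))*D)*u = ((6 - 3*6)*(-17))*(-60) = ((6 - 18)*(-17))*(-60) = -12*(-17)*(-60) = 204*(-60) = -12240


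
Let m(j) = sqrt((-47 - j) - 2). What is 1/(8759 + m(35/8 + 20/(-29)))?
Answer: 2032088/17799071015 - 2*I*sqrt(708934)/17799071015 ≈ 0.00011417 - 9.461e-8*I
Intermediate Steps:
m(j) = sqrt(-49 - j)
1/(8759 + m(35/8 + 20/(-29))) = 1/(8759 + sqrt(-49 - (35/8 + 20/(-29)))) = 1/(8759 + sqrt(-49 - (35*(1/8) + 20*(-1/29)))) = 1/(8759 + sqrt(-49 - (35/8 - 20/29))) = 1/(8759 + sqrt(-49 - 1*855/232)) = 1/(8759 + sqrt(-49 - 855/232)) = 1/(8759 + sqrt(-12223/232)) = 1/(8759 + I*sqrt(708934)/116)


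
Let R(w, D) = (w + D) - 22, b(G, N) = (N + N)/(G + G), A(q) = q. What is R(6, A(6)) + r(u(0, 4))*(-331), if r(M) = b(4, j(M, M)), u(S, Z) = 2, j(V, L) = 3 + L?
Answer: -1695/4 ≈ -423.75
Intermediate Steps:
b(G, N) = N/G (b(G, N) = (2*N)/((2*G)) = (2*N)*(1/(2*G)) = N/G)
R(w, D) = -22 + D + w (R(w, D) = (D + w) - 22 = -22 + D + w)
r(M) = ¾ + M/4 (r(M) = (3 + M)/4 = (3 + M)*(¼) = ¾ + M/4)
R(6, A(6)) + r(u(0, 4))*(-331) = (-22 + 6 + 6) + (¾ + (¼)*2)*(-331) = -10 + (¾ + ½)*(-331) = -10 + (5/4)*(-331) = -10 - 1655/4 = -1695/4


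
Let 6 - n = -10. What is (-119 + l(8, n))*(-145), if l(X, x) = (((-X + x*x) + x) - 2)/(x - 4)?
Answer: 84535/6 ≈ 14089.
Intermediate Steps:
n = 16 (n = 6 - 1*(-10) = 6 + 10 = 16)
l(X, x) = (-2 + x + x² - X)/(-4 + x) (l(X, x) = (((-X + x²) + x) - 2)/(-4 + x) = (((x² - X) + x) - 2)/(-4 + x) = ((x + x² - X) - 2)/(-4 + x) = (-2 + x + x² - X)/(-4 + x))
(-119 + l(8, n))*(-145) = (-119 + (-2 + 16 + 16² - 1*8)/(-4 + 16))*(-145) = (-119 + (-2 + 16 + 256 - 8)/12)*(-145) = (-119 + (1/12)*262)*(-145) = (-119 + 131/6)*(-145) = -583/6*(-145) = 84535/6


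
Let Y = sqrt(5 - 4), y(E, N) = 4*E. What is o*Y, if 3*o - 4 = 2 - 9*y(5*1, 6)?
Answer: -58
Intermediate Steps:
o = -58 (o = 4/3 + (2 - 36*5*1)/3 = 4/3 + (2 - 36*5)/3 = 4/3 + (2 - 9*20)/3 = 4/3 + (2 - 180)/3 = 4/3 + (1/3)*(-178) = 4/3 - 178/3 = -58)
Y = 1 (Y = sqrt(1) = 1)
o*Y = -58*1 = -58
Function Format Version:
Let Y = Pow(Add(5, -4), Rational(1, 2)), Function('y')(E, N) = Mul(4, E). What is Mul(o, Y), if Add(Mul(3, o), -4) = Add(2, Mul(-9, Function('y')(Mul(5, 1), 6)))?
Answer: -58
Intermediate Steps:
o = -58 (o = Add(Rational(4, 3), Mul(Rational(1, 3), Add(2, Mul(-9, Mul(4, Mul(5, 1)))))) = Add(Rational(4, 3), Mul(Rational(1, 3), Add(2, Mul(-9, Mul(4, 5))))) = Add(Rational(4, 3), Mul(Rational(1, 3), Add(2, Mul(-9, 20)))) = Add(Rational(4, 3), Mul(Rational(1, 3), Add(2, -180))) = Add(Rational(4, 3), Mul(Rational(1, 3), -178)) = Add(Rational(4, 3), Rational(-178, 3)) = -58)
Y = 1 (Y = Pow(1, Rational(1, 2)) = 1)
Mul(o, Y) = Mul(-58, 1) = -58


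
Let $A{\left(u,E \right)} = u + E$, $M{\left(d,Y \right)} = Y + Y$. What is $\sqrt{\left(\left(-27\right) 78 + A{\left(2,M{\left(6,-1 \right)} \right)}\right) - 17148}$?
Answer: $i \sqrt{19254} \approx 138.76 i$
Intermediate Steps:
$M{\left(d,Y \right)} = 2 Y$
$A{\left(u,E \right)} = E + u$
$\sqrt{\left(\left(-27\right) 78 + A{\left(2,M{\left(6,-1 \right)} \right)}\right) - 17148} = \sqrt{\left(\left(-27\right) 78 + \left(2 \left(-1\right) + 2\right)\right) - 17148} = \sqrt{\left(-2106 + \left(-2 + 2\right)\right) - 17148} = \sqrt{\left(-2106 + 0\right) - 17148} = \sqrt{-2106 - 17148} = \sqrt{-19254} = i \sqrt{19254}$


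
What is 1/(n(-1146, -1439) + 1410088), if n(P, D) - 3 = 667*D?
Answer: 1/450278 ≈ 2.2209e-6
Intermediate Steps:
n(P, D) = 3 + 667*D
1/(n(-1146, -1439) + 1410088) = 1/((3 + 667*(-1439)) + 1410088) = 1/((3 - 959813) + 1410088) = 1/(-959810 + 1410088) = 1/450278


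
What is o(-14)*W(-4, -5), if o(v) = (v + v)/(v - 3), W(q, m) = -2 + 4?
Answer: 56/17 ≈ 3.2941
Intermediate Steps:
W(q, m) = 2
o(v) = 2*v/(-3 + v) (o(v) = (2*v)/(-3 + v) = 2*v/(-3 + v))
o(-14)*W(-4, -5) = (2*(-14)/(-3 - 14))*2 = (2*(-14)/(-17))*2 = (2*(-14)*(-1/17))*2 = (28/17)*2 = 56/17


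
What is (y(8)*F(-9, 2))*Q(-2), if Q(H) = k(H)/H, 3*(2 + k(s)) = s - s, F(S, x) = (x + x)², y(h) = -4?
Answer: -64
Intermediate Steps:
F(S, x) = 4*x² (F(S, x) = (2*x)² = 4*x²)
k(s) = -2 (k(s) = -2 + (s - s)/3 = -2 + (⅓)*0 = -2 + 0 = -2)
Q(H) = -2/H
(y(8)*F(-9, 2))*Q(-2) = (-16*2²)*(-2/(-2)) = (-16*4)*(-2*(-½)) = -4*16*1 = -64*1 = -64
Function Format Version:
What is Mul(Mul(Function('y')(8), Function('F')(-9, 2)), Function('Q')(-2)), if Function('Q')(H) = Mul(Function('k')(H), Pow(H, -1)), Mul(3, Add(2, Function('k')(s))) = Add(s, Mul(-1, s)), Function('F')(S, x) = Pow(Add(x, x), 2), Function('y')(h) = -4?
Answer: -64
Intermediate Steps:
Function('F')(S, x) = Mul(4, Pow(x, 2)) (Function('F')(S, x) = Pow(Mul(2, x), 2) = Mul(4, Pow(x, 2)))
Function('k')(s) = -2 (Function('k')(s) = Add(-2, Mul(Rational(1, 3), Add(s, Mul(-1, s)))) = Add(-2, Mul(Rational(1, 3), 0)) = Add(-2, 0) = -2)
Function('Q')(H) = Mul(-2, Pow(H, -1))
Mul(Mul(Function('y')(8), Function('F')(-9, 2)), Function('Q')(-2)) = Mul(Mul(-4, Mul(4, Pow(2, 2))), Mul(-2, Pow(-2, -1))) = Mul(Mul(-4, Mul(4, 4)), Mul(-2, Rational(-1, 2))) = Mul(Mul(-4, 16), 1) = Mul(-64, 1) = -64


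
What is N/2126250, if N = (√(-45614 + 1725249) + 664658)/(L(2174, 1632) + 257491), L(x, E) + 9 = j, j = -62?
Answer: 332329/273669637500 + √1679635/547339275000 ≈ 1.2167e-6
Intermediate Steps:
L(x, E) = -71 (L(x, E) = -9 - 62 = -71)
N = 332329/128710 + √1679635/257420 (N = (√(-45614 + 1725249) + 664658)/(-71 + 257491) = (√1679635 + 664658)/257420 = (664658 + √1679635)*(1/257420) = 332329/128710 + √1679635/257420 ≈ 2.5870)
N/2126250 = (332329/128710 + √1679635/257420)/2126250 = (332329/128710 + √1679635/257420)*(1/2126250) = 332329/273669637500 + √1679635/547339275000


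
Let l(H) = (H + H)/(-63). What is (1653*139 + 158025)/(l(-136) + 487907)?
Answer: 24430896/30738413 ≈ 0.79480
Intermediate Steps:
l(H) = -2*H/63 (l(H) = (2*H)*(-1/63) = -2*H/63)
(1653*139 + 158025)/(l(-136) + 487907) = (1653*139 + 158025)/(-2/63*(-136) + 487907) = (229767 + 158025)/(272/63 + 487907) = 387792/(30738413/63) = 387792*(63/30738413) = 24430896/30738413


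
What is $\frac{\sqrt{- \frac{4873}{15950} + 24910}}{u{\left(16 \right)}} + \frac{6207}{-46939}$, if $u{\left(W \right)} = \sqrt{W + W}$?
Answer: $- \frac{6207}{46939} + \frac{\sqrt{1047452653}}{1160} \approx 27.768$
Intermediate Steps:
$u{\left(W \right)} = \sqrt{2} \sqrt{W}$ ($u{\left(W \right)} = \sqrt{2 W} = \sqrt{2} \sqrt{W}$)
$\frac{\sqrt{- \frac{4873}{15950} + 24910}}{u{\left(16 \right)}} + \frac{6207}{-46939} = \frac{\sqrt{- \frac{4873}{15950} + 24910}}{\sqrt{2} \sqrt{16}} + \frac{6207}{-46939} = \frac{\sqrt{\left(-4873\right) \frac{1}{15950} + 24910}}{\sqrt{2} \cdot 4} + 6207 \left(- \frac{1}{46939}\right) = \frac{\sqrt{- \frac{443}{1450} + 24910}}{4 \sqrt{2}} - \frac{6207}{46939} = \sqrt{\frac{36119057}{1450}} \frac{\sqrt{2}}{8} - \frac{6207}{46939} = \frac{\sqrt{2094905306}}{290} \frac{\sqrt{2}}{8} - \frac{6207}{46939} = \frac{\sqrt{1047452653}}{1160} - \frac{6207}{46939} = - \frac{6207}{46939} + \frac{\sqrt{1047452653}}{1160}$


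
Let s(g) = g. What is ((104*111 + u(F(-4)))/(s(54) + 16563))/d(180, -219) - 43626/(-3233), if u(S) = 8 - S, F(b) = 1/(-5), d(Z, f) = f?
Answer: 793615158677/58826423295 ≈ 13.491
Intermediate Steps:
F(b) = -1/5
((104*111 + u(F(-4)))/(s(54) + 16563))/d(180, -219) - 43626/(-3233) = ((104*111 + (8 - 1*(-1/5)))/(54 + 16563))/(-219) - 43626/(-3233) = ((11544 + (8 + 1/5))/16617)*(-1/219) - 43626*(-1/3233) = ((11544 + 41/5)*(1/16617))*(-1/219) + 43626/3233 = ((57761/5)*(1/16617))*(-1/219) + 43626/3233 = (57761/83085)*(-1/219) + 43626/3233 = -57761/18195615 + 43626/3233 = 793615158677/58826423295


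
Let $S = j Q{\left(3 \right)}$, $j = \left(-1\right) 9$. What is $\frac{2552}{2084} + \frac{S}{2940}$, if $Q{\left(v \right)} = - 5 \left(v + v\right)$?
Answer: $\frac{67213}{51058} \approx 1.3164$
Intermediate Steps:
$Q{\left(v \right)} = - 10 v$ ($Q{\left(v \right)} = - 5 \cdot 2 v = - 10 v$)
$j = -9$
$S = 270$ ($S = - 9 \left(\left(-10\right) 3\right) = \left(-9\right) \left(-30\right) = 270$)
$\frac{2552}{2084} + \frac{S}{2940} = \frac{2552}{2084} + \frac{270}{2940} = 2552 \cdot \frac{1}{2084} + 270 \cdot \frac{1}{2940} = \frac{638}{521} + \frac{9}{98} = \frac{67213}{51058}$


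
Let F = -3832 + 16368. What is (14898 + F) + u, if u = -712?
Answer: 26722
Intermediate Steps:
F = 12536
(14898 + F) + u = (14898 + 12536) - 712 = 27434 - 712 = 26722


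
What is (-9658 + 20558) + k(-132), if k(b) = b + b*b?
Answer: 28192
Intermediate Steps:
k(b) = b + b**2
(-9658 + 20558) + k(-132) = (-9658 + 20558) - 132*(1 - 132) = 10900 - 132*(-131) = 10900 + 17292 = 28192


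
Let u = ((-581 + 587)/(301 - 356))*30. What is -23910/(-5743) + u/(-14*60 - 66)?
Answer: 39748968/9539123 ≈ 4.1669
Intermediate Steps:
u = -36/11 (u = (6/(-55))*30 = (6*(-1/55))*30 = -6/55*30 = -36/11 ≈ -3.2727)
-23910/(-5743) + u/(-14*60 - 66) = -23910/(-5743) - 36/(11*(-14*60 - 66)) = -23910*(-1/5743) - 36/(11*(-840 - 66)) = 23910/5743 - 36/11/(-906) = 23910/5743 - 36/11*(-1/906) = 23910/5743 + 6/1661 = 39748968/9539123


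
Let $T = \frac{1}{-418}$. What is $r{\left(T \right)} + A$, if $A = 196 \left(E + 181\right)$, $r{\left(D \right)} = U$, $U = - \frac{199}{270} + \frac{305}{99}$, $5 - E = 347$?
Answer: $- \frac{93714359}{2970} \approx -31554.0$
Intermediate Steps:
$E = -342$ ($E = 5 - 347 = -342$)
$U = \frac{6961}{2970}$ ($U = \left(-199\right) \frac{1}{270} + 305 \cdot \frac{1}{99} = - \frac{199}{270} + \frac{305}{99} = \frac{6961}{2970} \approx 2.3438$)
$T = - \frac{1}{418} \approx -0.0023923$
$r{\left(D \right)} = \frac{6961}{2970}$
$A = -31556$ ($A = 196 \left(-342 + 181\right) = 196 \left(-161\right) = -31556$)
$r{\left(T \right)} + A = \frac{6961}{2970} - 31556 = - \frac{93714359}{2970}$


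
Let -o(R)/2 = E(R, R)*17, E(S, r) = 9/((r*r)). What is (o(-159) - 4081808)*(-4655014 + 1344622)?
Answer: 37956288309952752/2809 ≈ 1.3512e+13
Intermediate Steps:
E(S, r) = 9/r**2 (E(S, r) = 9/(r**2) = 9/r**2)
o(R) = -306/R**2 (o(R) = -2*9/R**2*17 = -306/R**2)
(o(-159) - 4081808)*(-4655014 + 1344622) = (-306/(-159)**2 - 4081808)*(-4655014 + 1344622) = (-306*1/25281 - 4081808)*(-3310392) = (-34/2809 - 4081808)*(-3310392) = -11465798706/2809*(-3310392) = 37956288309952752/2809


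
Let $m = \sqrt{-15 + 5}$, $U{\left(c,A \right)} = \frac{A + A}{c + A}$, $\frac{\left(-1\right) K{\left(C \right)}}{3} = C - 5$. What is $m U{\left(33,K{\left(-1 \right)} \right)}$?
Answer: $\frac{12 i \sqrt{10}}{17} \approx 2.2322 i$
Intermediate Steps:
$K{\left(C \right)} = 15 - 3 C$ ($K{\left(C \right)} = - 3 \left(C - 5\right) = - 3 \left(-5 + C\right) = 15 - 3 C$)
$U{\left(c,A \right)} = \frac{2 A}{A + c}$
$m = i \sqrt{10}$ ($m = \sqrt{-10} = i \sqrt{10} \approx 3.1623 i$)
$m U{\left(33,K{\left(-1 \right)} \right)} = i \sqrt{10} \frac{2 \left(15 - -3\right)}{\left(15 - -3\right) + 33} = i \sqrt{10} \frac{2 \left(15 + 3\right)}{\left(15 + 3\right) + 33} = i \sqrt{10} \cdot 2 \cdot 18 \frac{1}{18 + 33} = i \sqrt{10} \cdot 2 \cdot 18 \cdot \frac{1}{51} = i \sqrt{10} \cdot \frac{12}{17} = \frac{12 i \sqrt{10}}{17}$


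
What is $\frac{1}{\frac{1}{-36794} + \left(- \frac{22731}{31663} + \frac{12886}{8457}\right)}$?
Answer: $\frac{9852476224854}{7938896902703} \approx 1.241$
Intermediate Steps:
$\frac{1}{\frac{1}{-36794} + \left(- \frac{22731}{31663} + \frac{12886}{8457}\right)} = \frac{1}{- \frac{1}{36794} + \left(\left(-22731\right) \frac{1}{31663} + 12886 \cdot \frac{1}{8457}\right)} = \frac{1}{- \frac{1}{36794} + \left(- \frac{22731}{31663} + \frac{12886}{8457}\right)} = \frac{1}{- \frac{1}{36794} + \frac{215773351}{267773991}} = \frac{1}{\frac{7938896902703}{9852476224854}} = \frac{9852476224854}{7938896902703}$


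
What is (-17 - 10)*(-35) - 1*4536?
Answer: -3591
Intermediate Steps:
(-17 - 10)*(-35) - 1*4536 = -27*(-35) - 4536 = 945 - 4536 = -3591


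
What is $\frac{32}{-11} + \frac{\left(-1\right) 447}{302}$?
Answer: $- \frac{14581}{3322} \approx -4.3892$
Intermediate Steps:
$\frac{32}{-11} + \frac{\left(-1\right) 447}{302} = 32 \left(- \frac{1}{11}\right) - \frac{447}{302} = - \frac{32}{11} - \frac{447}{302} = - \frac{14581}{3322}$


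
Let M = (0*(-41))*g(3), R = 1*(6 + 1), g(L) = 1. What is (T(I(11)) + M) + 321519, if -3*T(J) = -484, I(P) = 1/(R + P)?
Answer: 965041/3 ≈ 3.2168e+5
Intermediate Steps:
R = 7 (R = 1*7 = 7)
I(P) = 1/(7 + P)
T(J) = 484/3 (T(J) = -1/3*(-484) = 484/3)
M = 0 (M = (0*(-41))*1 = 0*1 = 0)
(T(I(11)) + M) + 321519 = (484/3 + 0) + 321519 = 484/3 + 321519 = 965041/3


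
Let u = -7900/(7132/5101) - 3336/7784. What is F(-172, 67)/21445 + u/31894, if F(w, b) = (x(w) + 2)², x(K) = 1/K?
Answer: -22348663187258517/126273239357362160 ≈ -0.17699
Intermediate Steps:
x(K) = 1/K
F(w, b) = (2 + 1/w)² (F(w, b) = (1/w + 2)² = (2 + 1/w)²)
u = -70526674/12481 (u = -7900/(7132*(1/5101)) - 3336*1/7784 = -7900/7132/5101 - 3/7 = -7900*5101/7132 - 3/7 = -10074475/1783 - 3/7 = -70526674/12481 ≈ -5650.7)
F(-172, 67)/21445 + u/31894 = ((1 + 2*(-172))²/(-172)²)/21445 - 70526674/12481/31894 = ((1 - 344)²/29584)*(1/21445) - 70526674/12481*1/31894 = ((1/29584)*(-343)²)*(1/21445) - 35263337/199034507 = ((1/29584)*117649)*(1/21445) - 35263337/199034507 = (117649/29584)*(1/21445) - 35263337/199034507 = 117649/634428880 - 35263337/199034507 = -22348663187258517/126273239357362160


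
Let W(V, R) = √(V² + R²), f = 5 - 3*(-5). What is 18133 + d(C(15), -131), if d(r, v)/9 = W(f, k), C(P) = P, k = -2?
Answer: 18133 + 18*√101 ≈ 18314.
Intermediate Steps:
f = 20 (f = 5 + 15 = 20)
W(V, R) = √(R² + V²)
d(r, v) = 18*√101 (d(r, v) = 9*√((-2)² + 20²) = 9*√(4 + 400) = 9*√404 = 9*(2*√101) = 18*√101)
18133 + d(C(15), -131) = 18133 + 18*√101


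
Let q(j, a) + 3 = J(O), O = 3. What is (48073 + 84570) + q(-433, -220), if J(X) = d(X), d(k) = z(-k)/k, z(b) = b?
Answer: 132639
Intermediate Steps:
d(k) = -1 (d(k) = (-k)/k = -1)
J(X) = -1
q(j, a) = -4 (q(j, a) = -3 - 1 = -4)
(48073 + 84570) + q(-433, -220) = (48073 + 84570) - 4 = 132643 - 4 = 132639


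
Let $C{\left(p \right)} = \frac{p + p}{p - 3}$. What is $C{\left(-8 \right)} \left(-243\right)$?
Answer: $- \frac{3888}{11} \approx -353.45$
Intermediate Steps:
$C{\left(p \right)} = \frac{2 p}{-3 + p}$
$C{\left(-8 \right)} \left(-243\right) = 2 \left(-8\right) \frac{1}{-3 - 8} \left(-243\right) = 2 \left(-8\right) \frac{1}{-11} \left(-243\right) = 2 \left(-8\right) \left(- \frac{1}{11}\right) \left(-243\right) = \frac{16}{11} \left(-243\right) = - \frac{3888}{11}$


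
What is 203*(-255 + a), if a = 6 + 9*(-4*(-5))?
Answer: -14007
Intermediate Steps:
a = 186 (a = 6 + 9*20 = 6 + 180 = 186)
203*(-255 + a) = 203*(-255 + 186) = 203*(-69) = -14007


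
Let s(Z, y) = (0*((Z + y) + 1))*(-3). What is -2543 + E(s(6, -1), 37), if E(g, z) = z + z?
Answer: -2469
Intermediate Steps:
s(Z, y) = 0 (s(Z, y) = (0*(1 + Z + y))*(-3) = 0*(-3) = 0)
E(g, z) = 2*z
-2543 + E(s(6, -1), 37) = -2543 + 2*37 = -2543 + 74 = -2469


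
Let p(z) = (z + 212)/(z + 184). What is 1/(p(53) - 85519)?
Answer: -237/20267738 ≈ -1.1693e-5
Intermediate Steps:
p(z) = (212 + z)/(184 + z)
1/(p(53) - 85519) = 1/((212 + 53)/(184 + 53) - 85519) = 1/(265/237 - 85519) = 1/(-20267738/237) = -237/20267738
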